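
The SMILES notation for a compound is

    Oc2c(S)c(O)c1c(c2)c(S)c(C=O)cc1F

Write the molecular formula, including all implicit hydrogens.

Walk through each heavy atom and fill implicit hydrogens from standard valence (C 4, N 3, O 2, S 2, halogen 1); for lowercase aromatic atoms, an aromatic c carries 1 H when it has two neighbours and 0 H with three, and aromatic n carries 0 H:
  atom 1: O, bond orders sum to 1 (valence 2) → 1 H
  atom 2: aromatic c, 3 neighbours → 0 H
  atom 3: aromatic c, 3 neighbours → 0 H
  atom 4: S, bond orders sum to 1 (valence 2) → 1 H
  atom 5: aromatic c, 3 neighbours → 0 H
  atom 6: O, bond orders sum to 1 (valence 2) → 1 H
  atom 7: aromatic c, 3 neighbours → 0 H
  atom 8: aromatic c, 3 neighbours → 0 H
  atom 9: aromatic c, 2 neighbours → 1 H
  atom 10: aromatic c, 3 neighbours → 0 H
  atom 11: S, bond orders sum to 1 (valence 2) → 1 H
  atom 12: aromatic c, 3 neighbours → 0 H
  atom 13: C, bond orders sum to 3 (valence 4) → 1 H
  atom 14: O, bond orders sum to 2 (valence 2) → 0 H
  atom 15: aromatic c, 2 neighbours → 1 H
  atom 16: aromatic c, 3 neighbours → 0 H
  atom 17: F (halogen, monovalent) → 0 H
Totals → C:11, H:7, F:1, O:3, S:2.
In Hill order: C11H7FO3S2.

C11H7FO3S2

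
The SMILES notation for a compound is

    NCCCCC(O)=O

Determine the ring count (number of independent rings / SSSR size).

0

In SMILES, each pair of matching ring-closure digits denotes one ring-closing bond; the number of such bonds equals the number of independent rings.
Ring-closure bonds here: 0.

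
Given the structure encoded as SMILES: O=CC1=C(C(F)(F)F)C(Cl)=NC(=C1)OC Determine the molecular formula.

Walk through each heavy atom and fill implicit hydrogens from standard valence (C 4, N 3, O 2, S 2, halogen 1):
  atom 1: O, bond orders sum to 2 (valence 2) → 0 H
  atom 2: C, bond orders sum to 3 (valence 4) → 1 H
  atom 3: C, bond orders sum to 4 (valence 4) → 0 H
  atom 4: C, bond orders sum to 4 (valence 4) → 0 H
  atom 5: C, bond orders sum to 4 (valence 4) → 0 H
  atom 6: F (halogen, monovalent) → 0 H
  atom 7: F (halogen, monovalent) → 0 H
  atom 8: F (halogen, monovalent) → 0 H
  atom 9: C, bond orders sum to 4 (valence 4) → 0 H
  atom 10: Cl (halogen, monovalent) → 0 H
  atom 11: N, bond orders sum to 3 (valence 3) → 0 H
  atom 12: C, bond orders sum to 4 (valence 4) → 0 H
  atom 13: C, bond orders sum to 3 (valence 4) → 1 H
  atom 14: O, bond orders sum to 2 (valence 2) → 0 H
  atom 15: C, bond orders sum to 1 (valence 4) → 3 H
Totals → C:8, H:5, Cl:1, F:3, N:1, O:2.
In Hill order: C8H5ClF3NO2.

C8H5ClF3NO2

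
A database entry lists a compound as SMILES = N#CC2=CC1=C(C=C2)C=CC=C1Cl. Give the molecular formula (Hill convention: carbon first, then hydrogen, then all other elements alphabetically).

Walk through each heavy atom and fill implicit hydrogens from standard valence (C 4, N 3, O 2, S 2, halogen 1):
  atom 1: N, bond orders sum to 3 (valence 3) → 0 H
  atom 2: C, bond orders sum to 4 (valence 4) → 0 H
  atom 3: C, bond orders sum to 4 (valence 4) → 0 H
  atom 4: C, bond orders sum to 3 (valence 4) → 1 H
  atom 5: C, bond orders sum to 4 (valence 4) → 0 H
  atom 6: C, bond orders sum to 4 (valence 4) → 0 H
  atom 7: C, bond orders sum to 3 (valence 4) → 1 H
  atom 8: C, bond orders sum to 3 (valence 4) → 1 H
  atom 9: C, bond orders sum to 3 (valence 4) → 1 H
  atom 10: C, bond orders sum to 3 (valence 4) → 1 H
  atom 11: C, bond orders sum to 3 (valence 4) → 1 H
  atom 12: C, bond orders sum to 4 (valence 4) → 0 H
  atom 13: Cl (halogen, monovalent) → 0 H
Totals → C:11, H:6, Cl:1, N:1.
In Hill order: C11H6ClN.

C11H6ClN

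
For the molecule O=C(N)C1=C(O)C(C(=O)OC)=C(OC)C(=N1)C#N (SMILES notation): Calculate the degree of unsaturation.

Molecular formula: C10H9N3O5.
DoU = (2C + 2 + N − H − X) / 2, where X is the halogen count and O/S are ignored.
    = (2·10 + 2 + 3 − 9 − 0) / 2 = 16 / 2 = 8.

8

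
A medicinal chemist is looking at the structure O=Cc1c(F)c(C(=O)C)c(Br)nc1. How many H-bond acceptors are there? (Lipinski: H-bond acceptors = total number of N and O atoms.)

N atoms: 1; O atoms: 2.
Lipinski HBA = 1 + 2 = 3.

3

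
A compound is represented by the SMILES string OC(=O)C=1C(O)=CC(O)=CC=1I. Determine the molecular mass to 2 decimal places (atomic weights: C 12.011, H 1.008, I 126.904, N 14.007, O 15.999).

280.02 g/mol

First, the molecular formula is C7H5IO4 (counting implicit H from valence).
  C: 7 × 12.011 = 84.077
  H: 5 × 1.008 = 5.040
  I: 1 × 126.904 = 126.904
  O: 4 × 15.999 = 63.996
Sum: 7×12.011 + 5×1.008 + 1×126.904 + 4×15.999 = 280.017 → 280.02 g/mol.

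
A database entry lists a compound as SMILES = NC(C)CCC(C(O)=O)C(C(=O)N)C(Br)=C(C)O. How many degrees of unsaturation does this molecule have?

Molecular formula: C11H19BrN2O4.
DoU = (2C + 2 + N − H − X) / 2, where X is the halogen count and O/S are ignored.
    = (2·11 + 2 + 2 − 19 − 1) / 2 = 6 / 2 = 3.

3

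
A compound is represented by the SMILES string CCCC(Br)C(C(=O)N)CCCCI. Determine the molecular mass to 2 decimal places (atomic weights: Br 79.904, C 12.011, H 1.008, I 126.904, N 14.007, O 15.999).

First, the molecular formula is C10H19BrINO (counting implicit H from valence).
  Br: 1 × 79.904 = 79.904
  C: 10 × 12.011 = 120.110
  H: 19 × 1.008 = 19.152
  I: 1 × 126.904 = 126.904
  N: 1 × 14.007 = 14.007
  O: 1 × 15.999 = 15.999
Sum: 1×79.904 + 10×12.011 + 19×1.008 + 1×126.904 + 1×14.007 + 1×15.999 = 376.076 → 376.08 g/mol.

376.08 g/mol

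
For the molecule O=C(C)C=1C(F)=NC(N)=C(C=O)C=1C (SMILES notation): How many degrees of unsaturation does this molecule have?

Degree of unsaturation = (number of rings) + (number of π bonds).
Ring closures in the SMILES: 1.
π bonds: 5 double bonds (each 1 DoU) → 5 DoU from unsaturation.
Total DoU = 1 + 5 = 6.

6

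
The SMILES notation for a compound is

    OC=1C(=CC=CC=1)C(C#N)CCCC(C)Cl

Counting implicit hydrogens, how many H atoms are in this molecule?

16

Walk through each heavy atom and fill implicit hydrogens from standard valence (C 4, N 3, O 2, S 2, halogen 1):
  atom 1: O, bond orders sum to 1 (valence 2) → 1 H
  atom 2: C, bond orders sum to 4 (valence 4) → 0 H
  atom 3: C, bond orders sum to 4 (valence 4) → 0 H
  atom 4: C, bond orders sum to 3 (valence 4) → 1 H
  atom 5: C, bond orders sum to 3 (valence 4) → 1 H
  atom 6: C, bond orders sum to 3 (valence 4) → 1 H
  atom 7: C, bond orders sum to 3 (valence 4) → 1 H
  atom 8: C, bond orders sum to 3 (valence 4) → 1 H
  atom 9: C, bond orders sum to 4 (valence 4) → 0 H
  atom 10: N, bond orders sum to 3 (valence 3) → 0 H
  atom 11: C, bond orders sum to 2 (valence 4) → 2 H
  atom 12: C, bond orders sum to 2 (valence 4) → 2 H
  atom 13: C, bond orders sum to 2 (valence 4) → 2 H
  atom 14: C, bond orders sum to 3 (valence 4) → 1 H
  atom 15: C, bond orders sum to 1 (valence 4) → 3 H
  atom 16: Cl (halogen, monovalent) → 0 H
Total hydrogens: 16.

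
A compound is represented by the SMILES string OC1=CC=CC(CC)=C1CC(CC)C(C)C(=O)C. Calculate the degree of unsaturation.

Molecular formula: C16H24O2.
DoU = (2C + 2 + N − H − X) / 2, where X is the halogen count and O/S are ignored.
    = (2·16 + 2 + 0 − 24 − 0) / 2 = 10 / 2 = 5.

5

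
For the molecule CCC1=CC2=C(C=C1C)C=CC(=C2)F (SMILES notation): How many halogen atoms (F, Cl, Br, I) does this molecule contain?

1

Halogen atoms appear at heavy-atom position 14 (1×F).
Halogen count: 1.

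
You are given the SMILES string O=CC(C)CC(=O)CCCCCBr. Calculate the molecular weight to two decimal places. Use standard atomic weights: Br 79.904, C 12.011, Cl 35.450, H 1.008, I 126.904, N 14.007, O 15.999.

First, the molecular formula is C10H17BrO2 (counting implicit H from valence).
  Br: 1 × 79.904 = 79.904
  C: 10 × 12.011 = 120.110
  H: 17 × 1.008 = 17.136
  O: 2 × 15.999 = 31.998
Sum: 1×79.904 + 10×12.011 + 17×1.008 + 2×15.999 = 249.148 → 249.15 g/mol.

249.15 g/mol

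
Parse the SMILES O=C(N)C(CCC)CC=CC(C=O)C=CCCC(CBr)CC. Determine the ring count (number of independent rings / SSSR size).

In SMILES, each pair of matching ring-closure digits denotes one ring-closing bond; the number of such bonds equals the number of independent rings.
Ring-closure bonds here: 0.

0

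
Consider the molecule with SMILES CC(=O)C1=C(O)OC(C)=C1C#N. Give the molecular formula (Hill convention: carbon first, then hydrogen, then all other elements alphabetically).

C8H7NO3

Walk through each heavy atom and fill implicit hydrogens from standard valence (C 4, N 3, O 2, S 2, halogen 1):
  atom 1: C, bond orders sum to 1 (valence 4) → 3 H
  atom 2: C, bond orders sum to 4 (valence 4) → 0 H
  atom 3: O, bond orders sum to 2 (valence 2) → 0 H
  atom 4: C, bond orders sum to 4 (valence 4) → 0 H
  atom 5: C, bond orders sum to 4 (valence 4) → 0 H
  atom 6: O, bond orders sum to 1 (valence 2) → 1 H
  atom 7: O, bond orders sum to 2 (valence 2) → 0 H
  atom 8: C, bond orders sum to 4 (valence 4) → 0 H
  atom 9: C, bond orders sum to 1 (valence 4) → 3 H
  atom 10: C, bond orders sum to 4 (valence 4) → 0 H
  atom 11: C, bond orders sum to 4 (valence 4) → 0 H
  atom 12: N, bond orders sum to 3 (valence 3) → 0 H
Totals → C:8, H:7, N:1, O:3.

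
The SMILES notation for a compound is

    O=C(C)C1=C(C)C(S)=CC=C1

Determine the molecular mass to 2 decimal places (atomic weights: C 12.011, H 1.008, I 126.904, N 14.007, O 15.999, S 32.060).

First, the molecular formula is C9H10OS (counting implicit H from valence).
  C: 9 × 12.011 = 108.099
  H: 10 × 1.008 = 10.080
  O: 1 × 15.999 = 15.999
  S: 1 × 32.060 = 32.060
Sum: 9×12.011 + 10×1.008 + 1×15.999 + 1×32.060 = 166.238 → 166.24 g/mol.

166.24 g/mol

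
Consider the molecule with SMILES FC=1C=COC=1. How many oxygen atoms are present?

1

Scan the SMILES for O atoms (remember two-letter symbols like Cl and Br are single atoms).
Oxygen count: 1.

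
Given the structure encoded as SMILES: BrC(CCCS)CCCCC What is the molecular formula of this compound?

Walk through each heavy atom and fill implicit hydrogens from standard valence (C 4, N 3, O 2, S 2, halogen 1):
  atom 1: Br (halogen, monovalent) → 0 H
  atom 2: C, bond orders sum to 3 (valence 4) → 1 H
  atom 3: C, bond orders sum to 2 (valence 4) → 2 H
  atom 4: C, bond orders sum to 2 (valence 4) → 2 H
  atom 5: C, bond orders sum to 2 (valence 4) → 2 H
  atom 6: S, bond orders sum to 1 (valence 2) → 1 H
  atom 7: C, bond orders sum to 2 (valence 4) → 2 H
  atom 8: C, bond orders sum to 2 (valence 4) → 2 H
  atom 9: C, bond orders sum to 2 (valence 4) → 2 H
  atom 10: C, bond orders sum to 2 (valence 4) → 2 H
  atom 11: C, bond orders sum to 1 (valence 4) → 3 H
Totals → C:9, H:19, Br:1, S:1.
In Hill order: C9H19BrS.

C9H19BrS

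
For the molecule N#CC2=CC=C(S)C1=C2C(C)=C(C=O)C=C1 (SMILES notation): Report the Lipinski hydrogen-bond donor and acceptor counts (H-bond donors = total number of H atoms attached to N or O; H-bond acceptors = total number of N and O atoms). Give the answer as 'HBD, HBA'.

0, 2

Donors: find every N or O and count the H atoms it carries.
  atom 1 (N): bond orders sum to 3 → 0 H
  atom 14 (O): bond orders sum to 2 → 0 H
Lipinski HBD = 0.
Acceptors: N atoms = 1, O atoms = 1 → HBA = 2.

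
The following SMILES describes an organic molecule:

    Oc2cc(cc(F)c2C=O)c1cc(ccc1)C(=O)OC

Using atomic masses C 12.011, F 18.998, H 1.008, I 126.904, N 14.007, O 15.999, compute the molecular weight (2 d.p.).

274.25 g/mol

First, the molecular formula is C15H11FO4 (counting implicit H from valence).
  C: 15 × 12.011 = 180.165
  F: 1 × 18.998 = 18.998
  H: 11 × 1.008 = 11.088
  O: 4 × 15.999 = 63.996
Sum: 15×12.011 + 1×18.998 + 11×1.008 + 4×15.999 = 274.247 → 274.25 g/mol.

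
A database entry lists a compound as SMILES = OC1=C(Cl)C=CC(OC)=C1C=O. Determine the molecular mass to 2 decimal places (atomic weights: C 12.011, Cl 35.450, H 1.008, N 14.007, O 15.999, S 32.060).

First, the molecular formula is C8H7ClO3 (counting implicit H from valence).
  C: 8 × 12.011 = 96.088
  Cl: 1 × 35.450 = 35.450
  H: 7 × 1.008 = 7.056
  O: 3 × 15.999 = 47.997
Sum: 8×12.011 + 1×35.450 + 7×1.008 + 3×15.999 = 186.591 → 186.59 g/mol.

186.59 g/mol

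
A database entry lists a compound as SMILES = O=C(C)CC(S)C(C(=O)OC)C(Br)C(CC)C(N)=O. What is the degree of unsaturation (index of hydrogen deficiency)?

Degree of unsaturation = (number of rings) + (number of π bonds).
Ring closures in the SMILES: 0.
π bonds: 3 double bonds (each 1 DoU) → 3 DoU from unsaturation.
Total DoU = 0 + 3 = 3.

3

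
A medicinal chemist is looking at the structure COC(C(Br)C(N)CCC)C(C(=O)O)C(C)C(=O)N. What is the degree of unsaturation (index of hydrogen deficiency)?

Degree of unsaturation = (number of rings) + (number of π bonds).
Ring closures in the SMILES: 0.
π bonds: 2 double bonds (each 1 DoU) → 2 DoU from unsaturation.
Total DoU = 0 + 2 = 2.

2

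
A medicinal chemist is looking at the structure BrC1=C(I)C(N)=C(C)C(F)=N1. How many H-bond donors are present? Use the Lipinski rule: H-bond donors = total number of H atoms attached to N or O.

2

Donors: find every N or O and count the H atoms it carries.
  atom 6 (N): bond orders sum to 1 → 2 H
  atom 11 (N): bond orders sum to 3 → 0 H
Lipinski HBD = 2.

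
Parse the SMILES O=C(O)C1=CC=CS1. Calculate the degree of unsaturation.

Molecular formula: C5H4O2S.
DoU = (2C + 2 + N − H − X) / 2, where X is the halogen count and O/S are ignored.
    = (2·5 + 2 + 0 − 4 − 0) / 2 = 8 / 2 = 4.

4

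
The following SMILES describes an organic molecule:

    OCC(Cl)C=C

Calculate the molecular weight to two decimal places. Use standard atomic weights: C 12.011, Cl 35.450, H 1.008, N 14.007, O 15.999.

First, the molecular formula is C4H7ClO (counting implicit H from valence).
  C: 4 × 12.011 = 48.044
  Cl: 1 × 35.450 = 35.450
  H: 7 × 1.008 = 7.056
  O: 1 × 15.999 = 15.999
Sum: 4×12.011 + 1×35.450 + 7×1.008 + 1×15.999 = 106.549 → 106.55 g/mol.

106.55 g/mol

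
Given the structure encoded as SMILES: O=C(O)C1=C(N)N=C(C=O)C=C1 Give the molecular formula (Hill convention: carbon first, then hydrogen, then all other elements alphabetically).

C7H6N2O3

Walk through each heavy atom and fill implicit hydrogens from standard valence (C 4, N 3, O 2, S 2, halogen 1):
  atom 1: O, bond orders sum to 2 (valence 2) → 0 H
  atom 2: C, bond orders sum to 4 (valence 4) → 0 H
  atom 3: O, bond orders sum to 1 (valence 2) → 1 H
  atom 4: C, bond orders sum to 4 (valence 4) → 0 H
  atom 5: C, bond orders sum to 4 (valence 4) → 0 H
  atom 6: N, bond orders sum to 1 (valence 3) → 2 H
  atom 7: N, bond orders sum to 3 (valence 3) → 0 H
  atom 8: C, bond orders sum to 4 (valence 4) → 0 H
  atom 9: C, bond orders sum to 3 (valence 4) → 1 H
  atom 10: O, bond orders sum to 2 (valence 2) → 0 H
  atom 11: C, bond orders sum to 3 (valence 4) → 1 H
  atom 12: C, bond orders sum to 3 (valence 4) → 1 H
Totals → C:7, H:6, N:2, O:3.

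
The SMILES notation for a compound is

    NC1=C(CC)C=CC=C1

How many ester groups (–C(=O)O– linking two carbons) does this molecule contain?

0

Scan the SMILES for the ester motif — none present.
Groups that are present: 1 primary amine.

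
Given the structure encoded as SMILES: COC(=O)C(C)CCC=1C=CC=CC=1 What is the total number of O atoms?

2

Scan the SMILES for O atoms (remember two-letter symbols like Cl and Br are single atoms).
Oxygen count: 2.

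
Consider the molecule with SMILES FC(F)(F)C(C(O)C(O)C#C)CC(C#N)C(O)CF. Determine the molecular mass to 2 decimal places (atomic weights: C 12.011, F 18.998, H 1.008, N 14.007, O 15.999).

283.22 g/mol

First, the molecular formula is C11H13F4NO3 (counting implicit H from valence).
  C: 11 × 12.011 = 132.121
  F: 4 × 18.998 = 75.992
  H: 13 × 1.008 = 13.104
  N: 1 × 14.007 = 14.007
  O: 3 × 15.999 = 47.997
Sum: 11×12.011 + 4×18.998 + 13×1.008 + 1×14.007 + 3×15.999 = 283.221 → 283.22 g/mol.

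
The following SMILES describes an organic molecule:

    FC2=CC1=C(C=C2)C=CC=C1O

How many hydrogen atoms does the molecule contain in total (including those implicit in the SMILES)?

Walk through each heavy atom and fill implicit hydrogens from standard valence (C 4, N 3, O 2, S 2, halogen 1):
  atom 1: F (halogen, monovalent) → 0 H
  atom 2: C, bond orders sum to 4 (valence 4) → 0 H
  atom 3: C, bond orders sum to 3 (valence 4) → 1 H
  atom 4: C, bond orders sum to 4 (valence 4) → 0 H
  atom 5: C, bond orders sum to 4 (valence 4) → 0 H
  atom 6: C, bond orders sum to 3 (valence 4) → 1 H
  atom 7: C, bond orders sum to 3 (valence 4) → 1 H
  atom 8: C, bond orders sum to 3 (valence 4) → 1 H
  atom 9: C, bond orders sum to 3 (valence 4) → 1 H
  atom 10: C, bond orders sum to 3 (valence 4) → 1 H
  atom 11: C, bond orders sum to 4 (valence 4) → 0 H
  atom 12: O, bond orders sum to 1 (valence 2) → 1 H
Total hydrogens: 7.

7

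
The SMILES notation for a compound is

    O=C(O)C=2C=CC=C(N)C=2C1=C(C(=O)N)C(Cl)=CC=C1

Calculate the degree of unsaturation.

10

Degree of unsaturation = (number of rings) + (number of π bonds).
Ring closures in the SMILES: 2.
π bonds: 8 double bonds (each 1 DoU) → 8 DoU from unsaturation.
Total DoU = 2 + 8 = 10.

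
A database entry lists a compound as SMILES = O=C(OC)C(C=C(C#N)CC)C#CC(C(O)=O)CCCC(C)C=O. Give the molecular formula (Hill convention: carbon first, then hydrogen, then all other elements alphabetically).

Walk through each heavy atom and fill implicit hydrogens from standard valence (C 4, N 3, O 2, S 2, halogen 1):
  atom 1: O, bond orders sum to 2 (valence 2) → 0 H
  atom 2: C, bond orders sum to 4 (valence 4) → 0 H
  atom 3: O, bond orders sum to 2 (valence 2) → 0 H
  atom 4: C, bond orders sum to 1 (valence 4) → 3 H
  atom 5: C, bond orders sum to 3 (valence 4) → 1 H
  atom 6: C, bond orders sum to 3 (valence 4) → 1 H
  atom 7: C, bond orders sum to 4 (valence 4) → 0 H
  atom 8: C, bond orders sum to 4 (valence 4) → 0 H
  atom 9: N, bond orders sum to 3 (valence 3) → 0 H
  atom 10: C, bond orders sum to 2 (valence 4) → 2 H
  atom 11: C, bond orders sum to 1 (valence 4) → 3 H
  atom 12: C, bond orders sum to 4 (valence 4) → 0 H
  atom 13: C, bond orders sum to 4 (valence 4) → 0 H
  atom 14: C, bond orders sum to 3 (valence 4) → 1 H
  atom 15: C, bond orders sum to 4 (valence 4) → 0 H
  atom 16: O, bond orders sum to 1 (valence 2) → 1 H
  atom 17: O, bond orders sum to 2 (valence 2) → 0 H
  atom 18: C, bond orders sum to 2 (valence 4) → 2 H
  atom 19: C, bond orders sum to 2 (valence 4) → 2 H
  atom 20: C, bond orders sum to 2 (valence 4) → 2 H
  atom 21: C, bond orders sum to 3 (valence 4) → 1 H
  atom 22: C, bond orders sum to 1 (valence 4) → 3 H
  atom 23: C, bond orders sum to 3 (valence 4) → 1 H
  atom 24: O, bond orders sum to 2 (valence 2) → 0 H
Totals → C:18, H:23, N:1, O:5.

C18H23NO5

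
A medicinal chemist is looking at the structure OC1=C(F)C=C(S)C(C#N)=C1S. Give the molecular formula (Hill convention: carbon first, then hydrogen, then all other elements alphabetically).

C7H4FNOS2

Walk through each heavy atom and fill implicit hydrogens from standard valence (C 4, N 3, O 2, S 2, halogen 1):
  atom 1: O, bond orders sum to 1 (valence 2) → 1 H
  atom 2: C, bond orders sum to 4 (valence 4) → 0 H
  atom 3: C, bond orders sum to 4 (valence 4) → 0 H
  atom 4: F (halogen, monovalent) → 0 H
  atom 5: C, bond orders sum to 3 (valence 4) → 1 H
  atom 6: C, bond orders sum to 4 (valence 4) → 0 H
  atom 7: S, bond orders sum to 1 (valence 2) → 1 H
  atom 8: C, bond orders sum to 4 (valence 4) → 0 H
  atom 9: C, bond orders sum to 4 (valence 4) → 0 H
  atom 10: N, bond orders sum to 3 (valence 3) → 0 H
  atom 11: C, bond orders sum to 4 (valence 4) → 0 H
  atom 12: S, bond orders sum to 1 (valence 2) → 1 H
Totals → C:7, H:4, F:1, N:1, O:1, S:2.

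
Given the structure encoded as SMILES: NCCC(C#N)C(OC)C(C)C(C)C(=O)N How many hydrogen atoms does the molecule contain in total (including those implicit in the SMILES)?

21

Walk through each heavy atom and fill implicit hydrogens from standard valence (C 4, N 3, O 2, S 2, halogen 1):
  atom 1: N, bond orders sum to 1 (valence 3) → 2 H
  atom 2: C, bond orders sum to 2 (valence 4) → 2 H
  atom 3: C, bond orders sum to 2 (valence 4) → 2 H
  atom 4: C, bond orders sum to 3 (valence 4) → 1 H
  atom 5: C, bond orders sum to 4 (valence 4) → 0 H
  atom 6: N, bond orders sum to 3 (valence 3) → 0 H
  atom 7: C, bond orders sum to 3 (valence 4) → 1 H
  atom 8: O, bond orders sum to 2 (valence 2) → 0 H
  atom 9: C, bond orders sum to 1 (valence 4) → 3 H
  atom 10: C, bond orders sum to 3 (valence 4) → 1 H
  atom 11: C, bond orders sum to 1 (valence 4) → 3 H
  atom 12: C, bond orders sum to 3 (valence 4) → 1 H
  atom 13: C, bond orders sum to 1 (valence 4) → 3 H
  atom 14: C, bond orders sum to 4 (valence 4) → 0 H
  atom 15: O, bond orders sum to 2 (valence 2) → 0 H
  atom 16: N, bond orders sum to 1 (valence 3) → 2 H
Total hydrogens: 21.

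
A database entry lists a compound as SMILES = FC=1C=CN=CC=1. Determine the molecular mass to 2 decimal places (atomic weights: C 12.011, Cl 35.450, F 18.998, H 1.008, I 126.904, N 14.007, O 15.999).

97.09 g/mol

First, the molecular formula is C5H4FN (counting implicit H from valence).
  C: 5 × 12.011 = 60.055
  F: 1 × 18.998 = 18.998
  H: 4 × 1.008 = 4.032
  N: 1 × 14.007 = 14.007
Sum: 5×12.011 + 1×18.998 + 4×1.008 + 1×14.007 = 97.092 → 97.09 g/mol.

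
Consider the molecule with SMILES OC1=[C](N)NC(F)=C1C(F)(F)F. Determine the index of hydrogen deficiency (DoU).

Molecular formula: C5H4F4N2O.
DoU = (2C + 2 + N − H − X) / 2, where X is the halogen count and O/S are ignored.
    = (2·5 + 2 + 2 − 4 − 4) / 2 = 6 / 2 = 3.

3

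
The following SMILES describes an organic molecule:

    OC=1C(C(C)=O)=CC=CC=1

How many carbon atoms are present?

Count every carbon token in the SMILES (each C, including those in ring-closure positions and inside branches).
Carbon count: 8.

8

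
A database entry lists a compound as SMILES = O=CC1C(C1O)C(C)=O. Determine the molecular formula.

Walk through each heavy atom and fill implicit hydrogens from standard valence (C 4, N 3, O 2, S 2, halogen 1):
  atom 1: O, bond orders sum to 2 (valence 2) → 0 H
  atom 2: C, bond orders sum to 3 (valence 4) → 1 H
  atom 3: C, bond orders sum to 3 (valence 4) → 1 H
  atom 4: C, bond orders sum to 3 (valence 4) → 1 H
  atom 5: C, bond orders sum to 3 (valence 4) → 1 H
  atom 6: O, bond orders sum to 1 (valence 2) → 1 H
  atom 7: C, bond orders sum to 4 (valence 4) → 0 H
  atom 8: C, bond orders sum to 1 (valence 4) → 3 H
  atom 9: O, bond orders sum to 2 (valence 2) → 0 H
Totals → C:6, H:8, O:3.

C6H8O3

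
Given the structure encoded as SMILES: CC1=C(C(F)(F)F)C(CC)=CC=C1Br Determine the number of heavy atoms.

Every atom symbol written in the SMILES (organic subset) is one heavy atom; implicit H are not written.
Heavy atoms by element → Br:1, C:10, F:3.
Total: 14.

14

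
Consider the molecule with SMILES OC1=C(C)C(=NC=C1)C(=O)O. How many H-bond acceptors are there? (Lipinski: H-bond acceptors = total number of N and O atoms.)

N atoms: 1; O atoms: 3.
Lipinski HBA = 1 + 3 = 4.

4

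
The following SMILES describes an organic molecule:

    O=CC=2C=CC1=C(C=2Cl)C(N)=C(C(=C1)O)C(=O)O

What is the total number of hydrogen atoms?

8

Walk through each heavy atom and fill implicit hydrogens from standard valence (C 4, N 3, O 2, S 2, halogen 1):
  atom 1: O, bond orders sum to 2 (valence 2) → 0 H
  atom 2: C, bond orders sum to 3 (valence 4) → 1 H
  atom 3: C, bond orders sum to 4 (valence 4) → 0 H
  atom 4: C, bond orders sum to 3 (valence 4) → 1 H
  atom 5: C, bond orders sum to 3 (valence 4) → 1 H
  atom 6: C, bond orders sum to 4 (valence 4) → 0 H
  atom 7: C, bond orders sum to 4 (valence 4) → 0 H
  atom 8: C, bond orders sum to 4 (valence 4) → 0 H
  atom 9: Cl (halogen, monovalent) → 0 H
  atom 10: C, bond orders sum to 4 (valence 4) → 0 H
  atom 11: N, bond orders sum to 1 (valence 3) → 2 H
  atom 12: C, bond orders sum to 4 (valence 4) → 0 H
  atom 13: C, bond orders sum to 4 (valence 4) → 0 H
  atom 14: C, bond orders sum to 3 (valence 4) → 1 H
  atom 15: O, bond orders sum to 1 (valence 2) → 1 H
  atom 16: C, bond orders sum to 4 (valence 4) → 0 H
  atom 17: O, bond orders sum to 2 (valence 2) → 0 H
  atom 18: O, bond orders sum to 1 (valence 2) → 1 H
Total hydrogens: 8.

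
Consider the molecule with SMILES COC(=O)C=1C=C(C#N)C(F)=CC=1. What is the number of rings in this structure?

1

In SMILES, each pair of matching ring-closure digits denotes one ring-closing bond; the number of such bonds equals the number of independent rings.
Ring-closure bonds here: 1.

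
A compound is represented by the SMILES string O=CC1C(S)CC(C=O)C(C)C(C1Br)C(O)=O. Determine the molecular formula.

Walk through each heavy atom and fill implicit hydrogens from standard valence (C 4, N 3, O 2, S 2, halogen 1):
  atom 1: O, bond orders sum to 2 (valence 2) → 0 H
  atom 2: C, bond orders sum to 3 (valence 4) → 1 H
  atom 3: C, bond orders sum to 3 (valence 4) → 1 H
  atom 4: C, bond orders sum to 3 (valence 4) → 1 H
  atom 5: S, bond orders sum to 1 (valence 2) → 1 H
  atom 6: C, bond orders sum to 2 (valence 4) → 2 H
  atom 7: C, bond orders sum to 3 (valence 4) → 1 H
  atom 8: C, bond orders sum to 3 (valence 4) → 1 H
  atom 9: O, bond orders sum to 2 (valence 2) → 0 H
  atom 10: C, bond orders sum to 3 (valence 4) → 1 H
  atom 11: C, bond orders sum to 1 (valence 4) → 3 H
  atom 12: C, bond orders sum to 3 (valence 4) → 1 H
  atom 13: C, bond orders sum to 3 (valence 4) → 1 H
  atom 14: Br (halogen, monovalent) → 0 H
  atom 15: C, bond orders sum to 4 (valence 4) → 0 H
  atom 16: O, bond orders sum to 1 (valence 2) → 1 H
  atom 17: O, bond orders sum to 2 (valence 2) → 0 H
Totals → C:11, H:15, Br:1, O:4, S:1.

C11H15BrO4S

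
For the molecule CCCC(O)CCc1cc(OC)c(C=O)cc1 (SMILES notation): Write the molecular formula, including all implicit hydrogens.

Walk through each heavy atom and fill implicit hydrogens from standard valence (C 4, N 3, O 2, S 2, halogen 1); for lowercase aromatic atoms, an aromatic c carries 1 H when it has two neighbours and 0 H with three, and aromatic n carries 0 H:
  atom 1: C, bond orders sum to 1 (valence 4) → 3 H
  atom 2: C, bond orders sum to 2 (valence 4) → 2 H
  atom 3: C, bond orders sum to 2 (valence 4) → 2 H
  atom 4: C, bond orders sum to 3 (valence 4) → 1 H
  atom 5: O, bond orders sum to 1 (valence 2) → 1 H
  atom 6: C, bond orders sum to 2 (valence 4) → 2 H
  atom 7: C, bond orders sum to 2 (valence 4) → 2 H
  atom 8: aromatic c, 3 neighbours → 0 H
  atom 9: aromatic c, 2 neighbours → 1 H
  atom 10: aromatic c, 3 neighbours → 0 H
  atom 11: O, bond orders sum to 2 (valence 2) → 0 H
  atom 12: C, bond orders sum to 1 (valence 4) → 3 H
  atom 13: aromatic c, 3 neighbours → 0 H
  atom 14: C, bond orders sum to 3 (valence 4) → 1 H
  atom 15: O, bond orders sum to 2 (valence 2) → 0 H
  atom 16: aromatic c, 2 neighbours → 1 H
  atom 17: aromatic c, 2 neighbours → 1 H
Totals → C:14, H:20, O:3.
In Hill order: C14H20O3.

C14H20O3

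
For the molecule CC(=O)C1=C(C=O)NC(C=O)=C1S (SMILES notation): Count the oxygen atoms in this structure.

3

Scan the SMILES for O atoms (remember two-letter symbols like Cl and Br are single atoms).
Oxygen count: 3.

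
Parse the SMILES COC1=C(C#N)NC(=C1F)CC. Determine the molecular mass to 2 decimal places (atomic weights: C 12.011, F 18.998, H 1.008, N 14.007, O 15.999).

168.17 g/mol

First, the molecular formula is C8H9FN2O (counting implicit H from valence).
  C: 8 × 12.011 = 96.088
  F: 1 × 18.998 = 18.998
  H: 9 × 1.008 = 9.072
  N: 2 × 14.007 = 28.014
  O: 1 × 15.999 = 15.999
Sum: 8×12.011 + 1×18.998 + 9×1.008 + 2×14.007 + 1×15.999 = 168.171 → 168.17 g/mol.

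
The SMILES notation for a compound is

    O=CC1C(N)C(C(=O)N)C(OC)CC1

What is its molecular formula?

C9H16N2O3

Walk through each heavy atom and fill implicit hydrogens from standard valence (C 4, N 3, O 2, S 2, halogen 1):
  atom 1: O, bond orders sum to 2 (valence 2) → 0 H
  atom 2: C, bond orders sum to 3 (valence 4) → 1 H
  atom 3: C, bond orders sum to 3 (valence 4) → 1 H
  atom 4: C, bond orders sum to 3 (valence 4) → 1 H
  atom 5: N, bond orders sum to 1 (valence 3) → 2 H
  atom 6: C, bond orders sum to 3 (valence 4) → 1 H
  atom 7: C, bond orders sum to 4 (valence 4) → 0 H
  atom 8: O, bond orders sum to 2 (valence 2) → 0 H
  atom 9: N, bond orders sum to 1 (valence 3) → 2 H
  atom 10: C, bond orders sum to 3 (valence 4) → 1 H
  atom 11: O, bond orders sum to 2 (valence 2) → 0 H
  atom 12: C, bond orders sum to 1 (valence 4) → 3 H
  atom 13: C, bond orders sum to 2 (valence 4) → 2 H
  atom 14: C, bond orders sum to 2 (valence 4) → 2 H
Totals → C:9, H:16, N:2, O:3.
In Hill order: C9H16N2O3.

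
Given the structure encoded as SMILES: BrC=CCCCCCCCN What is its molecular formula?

Walk through each heavy atom and fill implicit hydrogens from standard valence (C 4, N 3, O 2, S 2, halogen 1):
  atom 1: Br (halogen, monovalent) → 0 H
  atom 2: C, bond orders sum to 3 (valence 4) → 1 H
  atom 3: C, bond orders sum to 3 (valence 4) → 1 H
  atom 4: C, bond orders sum to 2 (valence 4) → 2 H
  atom 5: C, bond orders sum to 2 (valence 4) → 2 H
  atom 6: C, bond orders sum to 2 (valence 4) → 2 H
  atom 7: C, bond orders sum to 2 (valence 4) → 2 H
  atom 8: C, bond orders sum to 2 (valence 4) → 2 H
  atom 9: C, bond orders sum to 2 (valence 4) → 2 H
  atom 10: C, bond orders sum to 2 (valence 4) → 2 H
  atom 11: N, bond orders sum to 1 (valence 3) → 2 H
Totals → C:9, H:18, Br:1, N:1.

C9H18BrN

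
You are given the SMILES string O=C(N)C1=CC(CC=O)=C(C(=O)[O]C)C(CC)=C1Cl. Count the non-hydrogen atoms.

19

Every atom symbol written in the SMILES (organic subset) is one heavy atom; implicit H are not written.
Heavy atoms by element → C:13, Cl:1, N:1, O:4.
Total: 19.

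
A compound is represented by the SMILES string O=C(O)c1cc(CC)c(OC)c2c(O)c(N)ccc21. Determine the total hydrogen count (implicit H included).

15

Walk through each heavy atom and fill implicit hydrogens from standard valence (C 4, N 3, O 2, S 2, halogen 1); for lowercase aromatic atoms, an aromatic c carries 1 H when it has two neighbours and 0 H with three, and aromatic n carries 0 H:
  atom 1: O, bond orders sum to 2 (valence 2) → 0 H
  atom 2: C, bond orders sum to 4 (valence 4) → 0 H
  atom 3: O, bond orders sum to 1 (valence 2) → 1 H
  atom 4: aromatic c, 3 neighbours → 0 H
  atom 5: aromatic c, 2 neighbours → 1 H
  atom 6: aromatic c, 3 neighbours → 0 H
  atom 7: C, bond orders sum to 2 (valence 4) → 2 H
  atom 8: C, bond orders sum to 1 (valence 4) → 3 H
  atom 9: aromatic c, 3 neighbours → 0 H
  atom 10: O, bond orders sum to 2 (valence 2) → 0 H
  atom 11: C, bond orders sum to 1 (valence 4) → 3 H
  atom 12: aromatic c, 3 neighbours → 0 H
  atom 13: aromatic c, 3 neighbours → 0 H
  atom 14: O, bond orders sum to 1 (valence 2) → 1 H
  atom 15: aromatic c, 3 neighbours → 0 H
  atom 16: N, bond orders sum to 1 (valence 3) → 2 H
  atom 17: aromatic c, 2 neighbours → 1 H
  atom 18: aromatic c, 2 neighbours → 1 H
  atom 19: aromatic c, 3 neighbours → 0 H
Total hydrogens: 15.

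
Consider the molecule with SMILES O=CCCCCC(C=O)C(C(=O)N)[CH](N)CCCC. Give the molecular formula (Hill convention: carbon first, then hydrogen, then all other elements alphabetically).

C14H26N2O3

Walk through each heavy atom and fill implicit hydrogens from standard valence (C 4, N 3, O 2, S 2, halogen 1):
  atom 1: O, bond orders sum to 2 (valence 2) → 0 H
  atom 2: C, bond orders sum to 3 (valence 4) → 1 H
  atom 3: C, bond orders sum to 2 (valence 4) → 2 H
  atom 4: C, bond orders sum to 2 (valence 4) → 2 H
  atom 5: C, bond orders sum to 2 (valence 4) → 2 H
  atom 6: C, bond orders sum to 2 (valence 4) → 2 H
  atom 7: C, bond orders sum to 3 (valence 4) → 1 H
  atom 8: C, bond orders sum to 3 (valence 4) → 1 H
  atom 9: O, bond orders sum to 2 (valence 2) → 0 H
  atom 10: C, bond orders sum to 3 (valence 4) → 1 H
  atom 11: C, bond orders sum to 4 (valence 4) → 0 H
  atom 12: O, bond orders sum to 2 (valence 2) → 0 H
  atom 13: N, bond orders sum to 1 (valence 3) → 2 H
  atom 14: C with explicit H count 1
  atom 15: N, bond orders sum to 1 (valence 3) → 2 H
  atom 16: C, bond orders sum to 2 (valence 4) → 2 H
  atom 17: C, bond orders sum to 2 (valence 4) → 2 H
  atom 18: C, bond orders sum to 2 (valence 4) → 2 H
  atom 19: C, bond orders sum to 1 (valence 4) → 3 H
Totals → C:14, H:26, N:2, O:3.
In Hill order: C14H26N2O3.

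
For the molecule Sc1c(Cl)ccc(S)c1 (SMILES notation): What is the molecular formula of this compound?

Walk through each heavy atom and fill implicit hydrogens from standard valence (C 4, N 3, O 2, S 2, halogen 1); for lowercase aromatic atoms, an aromatic c carries 1 H when it has two neighbours and 0 H with three, and aromatic n carries 0 H:
  atom 1: S, bond orders sum to 1 (valence 2) → 1 H
  atom 2: aromatic c, 3 neighbours → 0 H
  atom 3: aromatic c, 3 neighbours → 0 H
  atom 4: Cl (halogen, monovalent) → 0 H
  atom 5: aromatic c, 2 neighbours → 1 H
  atom 6: aromatic c, 2 neighbours → 1 H
  atom 7: aromatic c, 3 neighbours → 0 H
  atom 8: S, bond orders sum to 1 (valence 2) → 1 H
  atom 9: aromatic c, 2 neighbours → 1 H
Totals → C:6, H:5, Cl:1, S:2.
In Hill order: C6H5ClS2.

C6H5ClS2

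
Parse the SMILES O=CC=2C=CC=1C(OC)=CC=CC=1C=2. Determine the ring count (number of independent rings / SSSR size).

2

In SMILES, each pair of matching ring-closure digits denotes one ring-closing bond; the number of such bonds equals the number of independent rings.
Ring-closure bonds here: 2.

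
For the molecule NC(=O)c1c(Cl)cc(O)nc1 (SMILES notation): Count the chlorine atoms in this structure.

Scan the SMILES for Cl atoms (remember two-letter symbols like Cl and Br are single atoms).
Chlorine count: 1.

1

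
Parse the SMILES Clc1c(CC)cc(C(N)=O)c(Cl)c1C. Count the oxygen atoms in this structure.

Scan the SMILES for O atoms (remember two-letter symbols like Cl and Br are single atoms).
Oxygen count: 1.

1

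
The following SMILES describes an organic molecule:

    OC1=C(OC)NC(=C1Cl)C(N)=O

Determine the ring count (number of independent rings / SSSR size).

In SMILES, each pair of matching ring-closure digits denotes one ring-closing bond; the number of such bonds equals the number of independent rings.
Ring-closure bonds here: 1.

1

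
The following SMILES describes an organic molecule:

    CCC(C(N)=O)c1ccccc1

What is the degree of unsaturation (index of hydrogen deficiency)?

Molecular formula: C10H13NO.
DoU = (2C + 2 + N − H − X) / 2, where X is the halogen count and O/S are ignored.
    = (2·10 + 2 + 1 − 13 − 0) / 2 = 10 / 2 = 5.

5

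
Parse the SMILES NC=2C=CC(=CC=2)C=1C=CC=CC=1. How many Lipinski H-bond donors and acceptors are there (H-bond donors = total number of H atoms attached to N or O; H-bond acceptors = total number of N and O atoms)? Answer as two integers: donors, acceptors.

2, 1

Donors: find every N or O and count the H atoms it carries.
  atom 1 (N): bond orders sum to 1 → 2 H
Lipinski HBD = 2.
Acceptors: N atoms = 1, O atoms = 0 → HBA = 1.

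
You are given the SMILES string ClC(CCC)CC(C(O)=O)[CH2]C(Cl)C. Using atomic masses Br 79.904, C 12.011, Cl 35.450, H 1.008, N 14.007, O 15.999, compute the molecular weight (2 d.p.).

First, the molecular formula is C10H18Cl2O2 (counting implicit H from valence).
  C: 10 × 12.011 = 120.110
  Cl: 2 × 35.450 = 70.900
  H: 18 × 1.008 = 18.144
  O: 2 × 15.999 = 31.998
Sum: 10×12.011 + 2×35.450 + 18×1.008 + 2×15.999 = 241.152 → 241.15 g/mol.

241.15 g/mol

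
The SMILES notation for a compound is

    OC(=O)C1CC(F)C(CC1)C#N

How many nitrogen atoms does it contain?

1

Scan the SMILES for N atoms (remember two-letter symbols like Cl and Br are single atoms).
Nitrogen count: 1.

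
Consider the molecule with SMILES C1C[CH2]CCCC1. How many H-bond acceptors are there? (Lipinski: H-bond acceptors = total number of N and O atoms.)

0

N atoms: 0; O atoms: 0.
Lipinski HBA = 0 + 0 = 0.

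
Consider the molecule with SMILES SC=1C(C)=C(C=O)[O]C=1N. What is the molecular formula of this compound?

Walk through each heavy atom and fill implicit hydrogens from standard valence (C 4, N 3, O 2, S 2, halogen 1):
  atom 1: S, bond orders sum to 1 (valence 2) → 1 H
  atom 2: C, bond orders sum to 4 (valence 4) → 0 H
  atom 3: C, bond orders sum to 4 (valence 4) → 0 H
  atom 4: C, bond orders sum to 1 (valence 4) → 3 H
  atom 5: C, bond orders sum to 4 (valence 4) → 0 H
  atom 6: C, bond orders sum to 3 (valence 4) → 1 H
  atom 7: O, bond orders sum to 2 (valence 2) → 0 H
  atom 8: O with explicit H count 0
  atom 9: C, bond orders sum to 4 (valence 4) → 0 H
  atom 10: N, bond orders sum to 1 (valence 3) → 2 H
Totals → C:6, H:7, N:1, O:2, S:1.

C6H7NO2S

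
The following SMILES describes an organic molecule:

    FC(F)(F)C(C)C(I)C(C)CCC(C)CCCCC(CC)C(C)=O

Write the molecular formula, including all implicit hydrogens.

C19H34F3IO

Walk through each heavy atom and fill implicit hydrogens from standard valence (C 4, N 3, O 2, S 2, halogen 1):
  atom 1: F (halogen, monovalent) → 0 H
  atom 2: C, bond orders sum to 4 (valence 4) → 0 H
  atom 3: F (halogen, monovalent) → 0 H
  atom 4: F (halogen, monovalent) → 0 H
  atom 5: C, bond orders sum to 3 (valence 4) → 1 H
  atom 6: C, bond orders sum to 1 (valence 4) → 3 H
  atom 7: C, bond orders sum to 3 (valence 4) → 1 H
  atom 8: I (halogen, monovalent) → 0 H
  atom 9: C, bond orders sum to 3 (valence 4) → 1 H
  atom 10: C, bond orders sum to 1 (valence 4) → 3 H
  atom 11: C, bond orders sum to 2 (valence 4) → 2 H
  atom 12: C, bond orders sum to 2 (valence 4) → 2 H
  atom 13: C, bond orders sum to 3 (valence 4) → 1 H
  atom 14: C, bond orders sum to 1 (valence 4) → 3 H
  atom 15: C, bond orders sum to 2 (valence 4) → 2 H
  atom 16: C, bond orders sum to 2 (valence 4) → 2 H
  atom 17: C, bond orders sum to 2 (valence 4) → 2 H
  atom 18: C, bond orders sum to 2 (valence 4) → 2 H
  atom 19: C, bond orders sum to 3 (valence 4) → 1 H
  atom 20: C, bond orders sum to 2 (valence 4) → 2 H
  atom 21: C, bond orders sum to 1 (valence 4) → 3 H
  atom 22: C, bond orders sum to 4 (valence 4) → 0 H
  atom 23: C, bond orders sum to 1 (valence 4) → 3 H
  atom 24: O, bond orders sum to 2 (valence 2) → 0 H
Totals → C:19, H:34, F:3, I:1, O:1.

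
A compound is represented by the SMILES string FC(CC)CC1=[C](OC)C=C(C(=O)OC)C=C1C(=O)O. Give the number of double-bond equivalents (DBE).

Degree of unsaturation = (number of rings) + (number of π bonds).
Ring closures in the SMILES: 1.
π bonds: 5 double bonds (each 1 DoU) → 5 DoU from unsaturation.
Total DoU = 1 + 5 = 6.

6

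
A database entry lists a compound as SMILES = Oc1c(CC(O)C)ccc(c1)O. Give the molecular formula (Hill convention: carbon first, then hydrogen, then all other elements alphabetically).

C9H12O3

Walk through each heavy atom and fill implicit hydrogens from standard valence (C 4, N 3, O 2, S 2, halogen 1); for lowercase aromatic atoms, an aromatic c carries 1 H when it has two neighbours and 0 H with three, and aromatic n carries 0 H:
  atom 1: O, bond orders sum to 1 (valence 2) → 1 H
  atom 2: aromatic c, 3 neighbours → 0 H
  atom 3: aromatic c, 3 neighbours → 0 H
  atom 4: C, bond orders sum to 2 (valence 4) → 2 H
  atom 5: C, bond orders sum to 3 (valence 4) → 1 H
  atom 6: O, bond orders sum to 1 (valence 2) → 1 H
  atom 7: C, bond orders sum to 1 (valence 4) → 3 H
  atom 8: aromatic c, 2 neighbours → 1 H
  atom 9: aromatic c, 2 neighbours → 1 H
  atom 10: aromatic c, 3 neighbours → 0 H
  atom 11: aromatic c, 2 neighbours → 1 H
  atom 12: O, bond orders sum to 1 (valence 2) → 1 H
Totals → C:9, H:12, O:3.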